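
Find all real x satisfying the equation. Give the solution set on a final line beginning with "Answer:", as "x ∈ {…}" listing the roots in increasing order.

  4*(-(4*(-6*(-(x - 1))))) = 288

Step 1. [4*(-(4*(-6*(-(x - 1))))) = 288] 4 out front; divide by 4. So div: -(4*(-6*(-(x - 1)))) = 72.
Step 2. [-(4*(-6*(-(x - 1)))) = 72] leading − — multiply by −1, so neg: 4*(-6*(-(x - 1))) = -72.
Step 3. [4*(-6*(-(x - 1))) = -72] 4·(inner) — divide through by 4. So div: -6*(-(x - 1)) = -18.
Step 4. [-6*(-(x - 1)) = -18] LHS = -6·(…); ÷-6 both sides, so div: -(x - 1) = 3.
Step 5. [-(x - 1) = 3] leading − — multiply by −1. So neg: x - 1 = -3.
Step 6. [x - 1 = -3] -1 is outermost — add 1 both sides. So sub: x = -2.

Answer: x ∈ {-2}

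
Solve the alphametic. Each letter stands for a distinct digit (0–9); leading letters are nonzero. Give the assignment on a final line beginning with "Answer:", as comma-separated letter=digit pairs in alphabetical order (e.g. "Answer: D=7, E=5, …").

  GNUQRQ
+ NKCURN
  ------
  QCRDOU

Step 1. [col 1: Q + N ≡ U (mod 10)] several values work for U in column 1 (Q + N ≡ U (mod 10), carry-in 0); try U=6. So U=6.
Step 2. [col 1: Q + N ≡ U (mod 10)] several values work for N in column 1 (Q + N ≡ U (mod 10), carry-in 0); try N=1 ⇒ N=1.
Step 3. [col 1: Q + N ≡ U (mod 10)] column 1: given N=1, U=6, carry-in 0, and digits 1,6 already taken and all letters distinct, Q+N≡U (mod 10) forces Q=5 ⇒ Q=5.
Step 4. [col 2: R + R ≡ O (mod 10)] column 2 (R + R ≡ O (mod 10), carry-in 0) doesn't pin R yet; pick R=7 and continue, so R=7.
Step 5. [col 2: R + R ≡ O (mod 10)] column 2 reads R+R+carry(0)=O with R=7; with digits 1,5,6,7 already taken and all letters distinct, the only value for O is 4 ⇒ O=4.
Step 6. [col 3: Q + U ≡ D (mod 10)] column 3 reads Q+U+carry(1)=D with Q=5, U=6; with digits 1,4,5,6,7 already taken and all letters distinct, the only value for D is 2, so D=2.
Step 7. [col 4: U + C ≡ R (mod 10)] in column 4 we have U+C≡R with carry-in 1; given U=6, R=7 and digits 1,2,4,5,6,7 already taken and all letters distinct, that pins C to 0 ⇒ C=0.
Step 8. [col 5: N + K ≡ C (mod 10)] column 5 reads N+K+carry(0)=C with N=1, C=0; with digits 0,1,2,4,5,6,7 already taken and all letters distinct, the only value for K is 9 ⇒ K=9.
Step 9. [col 6: G + N ≡ Q (mod 10)] column 6: given N=1, Q=5, carry-in 1, and digits 0,1,2,4,5,6,7,9 already taken and all letters distinct, G+N≡Q (mod 10) forces G=3, so G=3.

Answer: C=0, D=2, G=3, K=9, N=1, O=4, Q=5, R=7, U=6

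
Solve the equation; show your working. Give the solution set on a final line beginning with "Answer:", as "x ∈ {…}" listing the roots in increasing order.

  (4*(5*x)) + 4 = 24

Step 1. [(4*(5*x)) + 4 = 24] common factor 4 (LHS and 24) — divide through ⇒ factor: (5*x) + 1 = 6.
Step 2. [(5*x) + 1 = 6] the outer +1 inverts by subtracting 1 ⇒ sub: 5*x = 5.
Step 3. [5*x = 5] divide by the outer 5 ⇒ div: x = 1.

Answer: x ∈ {1}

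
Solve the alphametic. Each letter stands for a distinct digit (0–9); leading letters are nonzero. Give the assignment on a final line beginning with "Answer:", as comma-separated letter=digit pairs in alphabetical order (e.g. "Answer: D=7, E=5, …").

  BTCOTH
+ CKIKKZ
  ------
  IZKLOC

Step 1. [col 1: H + Z ≡ C (mod 10)] column 1 (H + Z ≡ C (mod 10), carry-in 0) doesn't pin H yet; pick H=2 and continue ⇒ H=2.
Step 2. [col 1: H + Z ≡ C (mod 10)] no forcing yet in column 1 (carry-in 0); Z=9 is free and consistent — try it, so Z=9.
Step 3. [col 1: H + Z ≡ C (mod 10)] in column 1 we have H+Z≡C with carry-in 0; given H=2, Z=9 and digits 2,9 already taken and all letters distinct, that pins C to 1. So C=1.
Step 4. [col 2: T + K ≡ O (mod 10)] column 2 (T + K ≡ O (mod 10), carry-in 1) doesn't pin O yet; pick O=0 and continue. So O=0.
Step 5. [col 2: T + K ≡ O (mod 10)] no forcing yet in column 2 (carry-in 1); K=6 is free and consistent — try it, so K=6.
Step 6. [col 2: T + K ≡ O (mod 10)] column 2 reads T+K+carry(1)=O with K=6, O=0; with digits 0,1,2,6,9 already taken and all letters distinct, the only value for T is 3. So T=3.
Step 7. [col 3: O + K ≡ L (mod 10)] in column 3 we have O+K≡L with carry-in 1; given O=0, K=6 and digits 0,1,2,3,6,9 already taken and all letters distinct, that pins L to 7. So L=7.
Step 8. [col 4: C + I ≡ K (mod 10)] from column 4 (C=1, K=6, carry-in 0, digits 0,1,2,3,6,7,9 already taken and all letters distinct): I must equal 5. So I=5.
Step 9. [col 6: B + C ≡ I (mod 10)] column 6: given C=1, I=5, carry-in 0, and digits 0,1,2,3,5,6,7,9 already taken and all letters distinct, B+C≡I (mod 10) forces B=4, so B=4.

Answer: B=4, C=1, H=2, I=5, K=6, L=7, O=0, T=3, Z=9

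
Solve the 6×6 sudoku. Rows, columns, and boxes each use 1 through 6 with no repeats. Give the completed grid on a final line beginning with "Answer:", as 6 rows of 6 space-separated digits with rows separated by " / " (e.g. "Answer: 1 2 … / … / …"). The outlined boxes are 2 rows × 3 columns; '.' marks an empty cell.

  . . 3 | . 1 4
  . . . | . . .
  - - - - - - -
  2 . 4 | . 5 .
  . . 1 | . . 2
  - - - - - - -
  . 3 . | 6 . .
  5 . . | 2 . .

Step 1. [r2c3∈{2,5,6}] across col 3, 5 lands solely at r2c3. So r2c3=5.
Step 2. [r3c2∈{6}] only 6 remains possible at r3c2 ⇒ r3c2=6.
Step 3. [r2c4∈{3}] r2c4 is down to just 3, so r2c4=3.
Step 4. [r5c5∈{4}] only 4 remains possible at r5c5 ⇒ r5c5=4.
Step 5. [r5c1∈{1}] r5c1's peers cover all but 1, so r5c1=1.
Step 6. [r3c6∈{1,3}] r3c6 is the only open cell in row 3 admitting 3, so r3c6=3.
Step 7. [r2c6∈{6}] only 6 remains possible at r2c6, so r2c6=6.
Step 8. [r2c2∈{1,2,4}] in row 2, 1 fits only at r2c2. So r2c2=1.
Step 9. [r1c1∈{6}] r1c1's peers cover all but 6, so r1c1=6.
Step 10. [r2c5∈{2}] r2c5's peers cover all but 2 ⇒ r2c5=2.
Step 11. [r4c2∈{5}] nothing but 5 survives at r4c2 ⇒ r4c2=5.
Step 12. [r5c3∈{2}] only 2 remains possible at r5c3. So r5c3=2.
Step 13. [r5c6∈{5}] r5c6's peers cover all but 5. So r5c6=5.
Step 14. [r1c2∈{2}] r1c2 has the single candidate 2 ⇒ r1c2=2.
Step 15. [r1c4∈{5}] only 5 remains possible at r1c4 ⇒ r1c4=5.
Step 16. [r6c6∈{1}] only 1 remains possible at r6c6, so r6c6=1.
Step 17. [r6c3∈{6}] r6c3 is down to just 6 ⇒ r6c3=6.
Step 18. [r4c4∈{4}] r4c4 has the single candidate 4, so r4c4=4.
Step 19. [r6c5∈{3}] only 3 remains possible at r6c5, so r6c5=3.
Step 20. [r4c1∈{3}] r4c1 has the single candidate 3, so r4c1=3.
Step 21. [r6c2∈{4}] r6c2 is down to just 4 ⇒ r6c2=4.
Step 22. [r4c5∈{6}] r4c5's peers cover all but 6 ⇒ r4c5=6.
Step 23. [r3c4∈{1}] r3c4 has the single candidate 1. So r3c4=1.
Step 24. [r2c1∈{4}] r2c1's peers cover all but 4, so r2c1=4.

Answer: 6 2 3 5 1 4 / 4 1 5 3 2 6 / 2 6 4 1 5 3 / 3 5 1 4 6 2 / 1 3 2 6 4 5 / 5 4 6 2 3 1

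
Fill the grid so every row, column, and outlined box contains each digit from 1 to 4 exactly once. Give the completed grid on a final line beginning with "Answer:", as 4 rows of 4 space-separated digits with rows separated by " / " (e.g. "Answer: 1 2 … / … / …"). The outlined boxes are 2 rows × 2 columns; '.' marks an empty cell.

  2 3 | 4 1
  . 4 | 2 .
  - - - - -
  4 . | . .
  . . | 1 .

Step 1. [r4c4∈{2,3,4}] r4c4 is the only open cell in row 4 admitting 4, so r4c4=4.
Step 2. [r3c4∈{2,3}] in col 4, 2 fits only at r3c4, so r3c4=2.
Step 3. [r3c3∈{3}] r3c3 has the single candidate 3 ⇒ r3c3=3.
Step 4. [r3c2∈{1}] only 1 remains possible at r3c2, so r3c2=1.
Step 5. [r2c1∈{1}] r2c1 has the single candidate 1 ⇒ r2c1=1.
Step 6. [r2c4∈{3}] nothing but 3 survives at r2c4. So r2c4=3.
Step 7. [r4c1∈{3}] r4c1 has the single candidate 3. So r4c1=3.
Step 8. [r4c2∈{2}] r4c2 has the single candidate 2. So r4c2=2.

Answer: 2 3 4 1 / 1 4 2 3 / 4 1 3 2 / 3 2 1 4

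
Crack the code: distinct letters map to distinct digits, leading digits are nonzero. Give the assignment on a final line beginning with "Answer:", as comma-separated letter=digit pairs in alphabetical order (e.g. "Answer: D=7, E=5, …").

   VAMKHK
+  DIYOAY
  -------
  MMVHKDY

Step 1. [M] M is the leading digit of a 7-digit sum of two 6-digit numbers; the final carry is exactly 1, so M=1.
Step 2. [col 1: K + Y ≡ Y (mod 10)] in column 1 we have K+Y≡Y with carry-in 0; given nothing yet and digits 1 already taken and all letters distinct, that pins K to 0, so K=0.
Step 3. [col 1: K + Y ≡ Y (mod 10)] no forcing yet in column 1 (carry-in 0); Y=5 is free and consistent — try it ⇒ Y=5.
Step 4. [col 2: H + A ≡ D (mod 10)] no forcing yet in column 2 (carry-in 0); D=3 is free and consistent — try it. So D=3.
Step 5. [col 2: H + A ≡ D (mod 10)] several values work for H in column 2 (H + A ≡ D (mod 10), carry-in 0); try H=7, so H=7.
Step 6. [col 2: H + A ≡ D (mod 10)] column 2: given H=7, D=3, carry-in 0, and digits 0,1,3,5,7 already taken and all letters distinct, H+A≡D (mod 10) forces A=6. So A=6.
Step 7. [col 3: K + O ≡ K (mod 10)] from column 3 (K=0, carry-in 1, digits 0,1,3,5,6,7 already taken and all letters distinct): O must equal 9. So O=9.
Step 8. [col 5: A + I ≡ V (mod 10)] no forcing yet in column 5 (carry-in 0); V=8 is free and consistent — try it. So V=8.
Step 9. [col 5: A + I ≡ V (mod 10)] column 5 reads A+I+carry(0)=V with A=6, V=8; with digits 0,1,3,5,6,7,8,9 already taken and all letters distinct, the only value for I is 2 ⇒ I=2.

Answer: A=6, D=3, H=7, I=2, K=0, M=1, O=9, V=8, Y=5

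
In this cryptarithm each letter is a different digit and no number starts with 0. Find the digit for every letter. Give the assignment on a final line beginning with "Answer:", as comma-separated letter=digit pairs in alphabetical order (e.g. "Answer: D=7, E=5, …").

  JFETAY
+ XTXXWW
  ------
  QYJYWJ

Step 1. [col 1: Y + W ≡ J (mod 10)] several values work for J in column 1 (Y + W ≡ J (mod 10), carry-in 0); try J=3 ⇒ J=3.
Step 2. [col 1: Y + W ≡ J (mod 10)] no forcing yet in column 1 (carry-in 0); Y=1 is free and consistent — try it, so Y=1.
Step 3. [col 1: Y + W ≡ J (mod 10)] column 1 reads Y+W+carry(0)=J with Y=1, J=3; with digits 1,3 already taken and all letters distinct, the only value for W is 2, so W=2.
Step 4. [col 2: A + W ≡ W (mod 10)] column 2 reads A+W+carry(0)=W with W=2; with digits 1,2,3 already taken and all letters distinct, the only value for A is 0. So A=0.
Step 5. [col 3: T + X ≡ Y (mod 10)] no forcing yet in column 3 (carry-in 0); X=5 is free and consistent — try it. So X=5.
Step 6. [col 3: T + X ≡ Y (mod 10)] column 3: given X=5, Y=1, carry-in 0, and digits 0,1,2,3,5 already taken and all letters distinct, T+X≡Y (mod 10) forces T=6 ⇒ T=6.
Step 7. [col 4: E + X ≡ J (mod 10)] from column 4 (X=5, J=3, carry-in 1, digits 0,1,2,3,5,6 already taken and all letters distinct): E must equal 7 ⇒ E=7.
Step 8. [col 5: F + T ≡ Y (mod 10)] in column 5 we have F+T≡Y with carry-in 1; given T=6, Y=1 and digits 0,1,2,3,5,6,7 already taken and all letters distinct, that pins F to 4, so F=4.
Step 9. [col 6: J + X ≡ Q (mod 10)] column 6: given J=3, X=5, carry-in 1, and digits 0,1,2,3,4,5,6,7 already taken and all letters distinct, J+X≡Q (mod 10) forces Q=9 ⇒ Q=9.

Answer: A=0, E=7, F=4, J=3, Q=9, T=6, W=2, X=5, Y=1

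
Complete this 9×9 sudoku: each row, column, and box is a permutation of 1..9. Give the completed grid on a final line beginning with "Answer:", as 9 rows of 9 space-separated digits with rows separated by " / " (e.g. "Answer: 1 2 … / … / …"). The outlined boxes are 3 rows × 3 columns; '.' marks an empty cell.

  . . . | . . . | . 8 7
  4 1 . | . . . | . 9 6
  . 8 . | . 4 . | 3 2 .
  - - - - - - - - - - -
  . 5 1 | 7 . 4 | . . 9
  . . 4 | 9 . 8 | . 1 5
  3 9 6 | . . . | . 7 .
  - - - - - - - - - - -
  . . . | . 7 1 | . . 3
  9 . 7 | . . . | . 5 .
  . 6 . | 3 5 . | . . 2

Step 1. [r1c5∈{1,2,3,6,9}] across col 5, 9 lands solely at r1c5 ⇒ r1c5=9.
Step 2. [r1c7∈{1,4,5}] 4 has one home in row 1: r1c7 ⇒ r1c7=4.
Step 3. [r1c4∈{1,2,5,6}] in row 1, 1 fits only at r1c4. So r1c4=1.
Step 4. [r4c1∈{2,8}] r4c1 is the only open cell in box 4 admitting 8 ⇒ r4c1=8.
Step 5. [r5c5∈{2,3,6}] r5c5 is the only open cell in row 5 admitting 3. So r5c5=3.
Step 6. [r5c7∈{2,6}] r5c7 is the only open cell in row 5 admitting 6 ⇒ r5c7=6.
Step 7. [r2c6∈{2,3,5,7}] r2c6 is the only open cell in row 2 admitting 7 ⇒ r2c6=7.
Step 8. [r1c6∈{2,3,5,6}] across col 6, 3 lands solely at r1c6, so r1c6=3.
Step 9. [r1c2∈{2}] r1c2's peers cover all but 2. So r1c2=2.
Step 10. [r1c3∈{5}] r1c3 is down to just 5, so r1c3=5.
Step 11. [r7c2∈{4}] only 4 remains possible at r7c2 ⇒ r7c2=4.
Step 12. [r8c4∈{2,4,6,8}] across col 4, 4 lands solely at r8c4 ⇒ r8c4=4.
Step 13. [r9c7∈{1,7,8,9}] 7 has one home in row 9: r9c7 ⇒ r9c7=7.
Step 14. [r7c3∈{2,8}] r7c3 is the only open cell in col 3 admitting 2. So r7c3=2.
Step 15. [r4c5∈{2,6}] row 4 places 6 nowhere but r4c5 ⇒ r4c5=6.
Step 16. [r8c6∈{2,6}] 6 has one home in row 8: r8c6, so r8c6=6.
Step 17. [r6c6∈{2,5}] across col 6, 2 lands solely at r6c6. So r6c6=2.
Step 18. [r7c4∈{8}] r7c4 has the single candidate 8 ⇒ r7c4=8.
Step 19. [r6c4∈{5}] r6c4's peers cover all but 5 ⇒ r6c4=5.
Step 20. [r3c1∈{6,7}] row 3 places 7 nowhere but r3c1, so r3c1=7.
Step 21. [r8c7∈{1,8}] 1 has one home in col 7: r8c7, so r8c7=1.
Step 22. [r6c7∈{8}] r6c7 has the single candidate 8 ⇒ r6c7=8.
Step 23. [r2c5∈{2,8}] across row 2, 8 lands solely at r2c5 ⇒ r2c5=8.
Step 24. [r2c4∈{2}] only 2 remains possible at r2c4, so r2c4=2.
Step 25. [r7c7∈{9}] r7c7 has the single candidate 9. So r7c7=9.
Step 26. [r9c8∈{4}] only 4 remains possible at r9c8. So r9c8=4.
Step 27. [r3c4∈{6}] r3c4's peers cover all but 6 ⇒ r3c4=6.
Step 28. [r1c1∈{6}] r1c1 has the single candidate 6. So r1c1=6.
Step 29. [r9c1∈{1}] r9c1's peers cover all but 1 ⇒ r9c1=1.
Step 30. [r4c8∈{3}] r4c8's peers cover all but 3. So r4c8=3.
Step 31. [r9c3∈{8}] r9c3 is down to just 8 ⇒ r9c3=8.
Step 32. [r3c3∈{9}] r3c3 is down to just 9. So r3c3=9.
Step 33. [r2c3∈{3}] r2c3's peers cover all but 3, so r2c3=3.
Step 34. [r3c6∈{5}] r3c6 has the single candidate 5. So r3c6=5.
Step 35. [r8c5∈{2}] r8c5 has the single candidate 2 ⇒ r8c5=2.
Step 36. [r2c7∈{5}] r2c7's peers cover all but 5. So r2c7=5.
Step 37. [r8c9∈{8}] only 8 remains possible at r8c9, so r8c9=8.
Step 38. [r5c1∈{2}] r5c1's peers cover all but 2. So r5c1=2.
Step 39. [r6c9∈{4}] only 4 remains possible at r6c9. So r6c9=4.
Step 40. [r7c1∈{5}] r7c1 is down to just 5. So r7c1=5.
Step 41. [r3c9∈{1}] nothing but 1 survives at r3c9, so r3c9=1.
Step 42. [r4c7∈{2}] nothing but 2 survives at r4c7, so r4c7=2.
Step 43. [r5c2∈{7}] only 7 remains possible at r5c2, so r5c2=7.
Step 44. [r6c5∈{1}] nothing but 1 survives at r6c5 ⇒ r6c5=1.
Step 45. [r8c2∈{3}] r8c2 is down to just 3 ⇒ r8c2=3.
Step 46. [r9c6∈{9}] r9c6's peers cover all but 9, so r9c6=9.
Step 47. [r7c8∈{6}] nothing but 6 survives at r7c8, so r7c8=6.

Answer: 6 2 5 1 9 3 4 8 7 / 4 1 3 2 8 7 5 9 6 / 7 8 9 6 4 5 3 2 1 / 8 5 1 7 6 4 2 3 9 / 2 7 4 9 3 8 6 1 5 / 3 9 6 5 1 2 8 7 4 / 5 4 2 8 7 1 9 6 3 / 9 3 7 4 2 6 1 5 8 / 1 6 8 3 5 9 7 4 2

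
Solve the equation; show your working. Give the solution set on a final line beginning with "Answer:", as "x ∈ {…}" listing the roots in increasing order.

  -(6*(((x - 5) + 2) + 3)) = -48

Step 1. [-(6*(((x - 5) + 2) + 3)) = -48] flip signs both sides, so neg: 6*(((x - 5) + 2) + 3) = 48.
Step 2. [6*(((x - 5) + 2) + 3) = 48] 6 out front; divide by 6, so div: ((x - 5) + 2) + 3 = 8.
Step 3. [((x - 5) + 2) + 3 = 8] peel the +3: subtract 3 from each side ⇒ sub: (x - 5) + 2 = 5.
Step 4. [(x - 5) + 2 = 5] peel the +2: subtract 2 from each side, so sub: x - 5 = 3.
Step 5. [x - 5 = 3] -5 is outermost — add 5 both sides. So sub: x = 8.

Answer: x ∈ {8}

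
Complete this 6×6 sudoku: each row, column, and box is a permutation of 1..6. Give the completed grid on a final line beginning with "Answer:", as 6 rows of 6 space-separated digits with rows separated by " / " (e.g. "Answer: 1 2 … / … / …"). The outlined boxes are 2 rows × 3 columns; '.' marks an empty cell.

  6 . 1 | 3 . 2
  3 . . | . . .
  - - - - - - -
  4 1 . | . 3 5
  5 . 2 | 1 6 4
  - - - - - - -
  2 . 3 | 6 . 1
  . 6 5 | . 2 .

Step 1. [r2c3∈{4}] only 4 remains possible at r2c3. So r2c3=4.
Step 2. [r5c5∈{4,5}] row 5 places 5 nowhere but r5c5, so r5c5=5.
Step 3. [r1c2∈{5}] nothing but 5 survives at r1c2 ⇒ r1c2=5.
Step 4. [r3c3∈{6}] nothing but 6 survives at r3c3 ⇒ r3c3=6.
Step 5. [r6c6∈{3}] only 3 remains possible at r6c6, so r6c6=3.
Step 6. [r6c4∈{4}] r6c4 is down to just 4, so r6c4=4.
Step 7. [r3c4∈{2}] r3c4 has the single candidate 2 ⇒ r3c4=2.
Step 8. [r2c6∈{6}] r2c6 has the single candidate 6. So r2c6=6.
Step 9. [r6c1∈{1}] r6c1 is down to just 1. So r6c1=1.
Step 10. [r4c2∈{3}] only 3 remains possible at r4c2. So r4c2=3.
Step 11. [r2c4∈{5}] r2c4's peers cover all but 5, so r2c4=5.
Step 12. [r2c2∈{2}] r2c2's peers cover all but 2 ⇒ r2c2=2.
Step 13. [r5c2∈{4}] r5c2's peers cover all but 4. So r5c2=4.
Step 14. [r1c5∈{4}] r1c5 has the single candidate 4 ⇒ r1c5=4.
Step 15. [r2c5∈{1}] r2c5 has the single candidate 1 ⇒ r2c5=1.

Answer: 6 5 1 3 4 2 / 3 2 4 5 1 6 / 4 1 6 2 3 5 / 5 3 2 1 6 4 / 2 4 3 6 5 1 / 1 6 5 4 2 3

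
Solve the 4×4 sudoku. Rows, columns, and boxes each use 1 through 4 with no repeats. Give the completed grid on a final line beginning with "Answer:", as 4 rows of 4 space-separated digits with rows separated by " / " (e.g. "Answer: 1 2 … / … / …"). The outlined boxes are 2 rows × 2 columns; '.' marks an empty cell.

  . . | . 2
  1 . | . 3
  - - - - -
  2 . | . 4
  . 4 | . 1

Step 1. [r4c1∈{3}] r4c1 has the single candidate 3 ⇒ r4c1=3.
Step 2. [r1c3∈{1,4}] across row 1, 1 lands solely at r1c3. So r1c3=1.
Step 3. [r2c2∈{2}] only 2 remains possible at r2c2. So r2c2=2.
Step 4. [r4c3∈{2}] r4c3's peers cover all but 2, so r4c3=2.
Step 5. [r3c3∈{3}] only 3 remains possible at r3c3 ⇒ r3c3=3.
Step 6. [r2c3∈{4}] r2c3 is down to just 4. So r2c3=4.
Step 7. [r3c2∈{1}] r3c2 is down to just 1, so r3c2=1.
Step 8. [r1c1∈{4}] only 4 remains possible at r1c1. So r1c1=4.
Step 9. [r1c2∈{3}] r1c2 is down to just 3. So r1c2=3.

Answer: 4 3 1 2 / 1 2 4 3 / 2 1 3 4 / 3 4 2 1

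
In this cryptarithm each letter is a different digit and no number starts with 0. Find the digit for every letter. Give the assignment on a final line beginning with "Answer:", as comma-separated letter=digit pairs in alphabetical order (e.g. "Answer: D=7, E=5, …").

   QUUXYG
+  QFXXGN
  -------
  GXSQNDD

Step 1. [col 1: G + N ≡ D (mod 10)] column 1 (G + N ≡ D (mod 10), carry-in 0) doesn't pin G yet; pick G=1 and continue. So G=1.
Step 2. [col 1: G + N ≡ D (mod 10)] N=9 is one option consistent with column 1 (G + N ≡ D (mod 10), carry-in 0) — take it ⇒ N=9.
Step 3. [col 1: G + N ≡ D (mod 10)] in column 1 we have G+N≡D with carry-in 0; given G=1, N=9 and digits 1,9 already taken and all letters distinct, that pins D to 0, so D=0.
Step 4. [col 2: Y + G ≡ D (mod 10)] in column 2 we have Y+G≡D with carry-in 1; given G=1, D=0 and digits 0,1,9 already taken and all letters distinct, that pins Y to 8. So Y=8.
Step 5. [col 3: X + X ≡ N (mod 10)] column 3 reads X+X+carry(1)=N with N=9; with digits 0,1,8,9 already taken and all letters distinct, the only value for X is 4. So X=4.
Step 6. [col 4: U + X ≡ Q (mod 10)] no forcing yet in column 4 (carry-in 0); U=3 is free and consistent — try it. So U=3.
Step 7. [col 4: U + X ≡ Q (mod 10)] column 4 reads U+X+carry(0)=Q with U=3, X=4; with digits 0,1,3,4,8,9 already taken and all letters distinct, the only value for Q is 7. So Q=7.
Step 8. [col 5: U + F ≡ S (mod 10)] from column 5 (U=3, carry-in 0, digits 0,1,3,4,7,8,9 already taken and all letters distinct): S must equal 5, so S=5.
Step 9. [col 5: U + F ≡ S (mod 10)] in column 5 we have U+F≡S with carry-in 0; given U=3, S=5 and digits 0,1,3,4,5,7,8,9 already taken and all letters distinct, that pins F to 2. So F=2.

Answer: D=0, F=2, G=1, N=9, Q=7, S=5, U=3, X=4, Y=8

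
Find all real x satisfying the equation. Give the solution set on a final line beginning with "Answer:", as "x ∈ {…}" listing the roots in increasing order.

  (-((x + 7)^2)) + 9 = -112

Step 1. [(-((x + 7)^2)) + 9 = -112] 9 comes off first (subtract 9). So sub: -((x + 7)^2) = -121.
Step 2. [-((x + 7)^2) = -121] LHS negated; negate both sides ⇒ neg: (x + 7)^2 = 121.
Step 3. [(x + 7)^2 = 121] √ both sides: 121 ≥ 0 gives two branches. So sqrt: x + 7 = 11 or -11.
Step 4. [x + 7 = 11 or -11] peel the +7: subtract 7 from each side. So sub: x = 4 or -18.

Answer: x ∈ {-18, 4}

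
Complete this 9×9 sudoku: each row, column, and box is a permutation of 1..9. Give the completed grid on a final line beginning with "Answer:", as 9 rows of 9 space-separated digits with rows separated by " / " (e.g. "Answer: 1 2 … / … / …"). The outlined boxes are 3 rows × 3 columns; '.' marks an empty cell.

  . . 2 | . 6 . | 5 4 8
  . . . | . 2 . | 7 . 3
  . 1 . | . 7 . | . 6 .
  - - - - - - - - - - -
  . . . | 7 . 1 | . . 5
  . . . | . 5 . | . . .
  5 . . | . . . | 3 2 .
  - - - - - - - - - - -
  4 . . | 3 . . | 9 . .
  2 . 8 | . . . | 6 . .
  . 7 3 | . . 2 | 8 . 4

Step 1. [r4c5∈{3,4,8,9}] 3 has one home in col 5: r4c5 ⇒ r4c5=3.
Step 2. [r2c8∈{1,9}] in box 3, 1 fits only at r2c8, so r2c8=1.
Step 3. [r3c9∈{2,9}] 9 has one home in box 3: r3c9, so r3c9=9.
Step 4. [r5c7∈{1,4}] 1 has one home in col 7: r5c7, so r5c7=1.
Step 5. [r6c3∈{1,4,6,7,9}] in row 6, 1 fits only at r6c3. So r6c3=1.
Step 6. [r5c3∈{4,6,7,9}] in col 3, 7 fits only at r5c3 ⇒ r5c3=7.
Step 7. [r4c2∈{2,4,6,8,9}] r4c2 is the only open cell in row 4 admitting 2. So r4c2=2.
Step 8. [r5c9∈{6}] nothing but 6 survives at r5c9 ⇒ r5c9=6.
Step 9. [r9c1∈{1,6,9}] col 1 places 1 nowhere but r9c1. So r9c1=1.
Step 10. [r8c2∈{5,9}] 9 has one home in box 7: r8c2. So r8c2=9.
Step 11. [r1c2∈{3}] only 3 remains possible at r1c2. So r1c2=3.
Step 12. [r3c1∈{8}] r3c1 has the single candidate 8, so r3c1=8.
Step 13. [r1c6∈{9}] r1c6 is down to just 9, so r1c6=9.
Step 14. [r9c4∈{5,6,9}] in row 9, 6 fits only at r9c4, so r9c4=6.
Step 15. [r5c4∈{2,4,8,9}] row 5 places 2 nowhere but r5c4. So r5c4=2.
Step 16. [r6c4∈{4,8,9}] in col 4, 9 fits only at r6c4. So r6c4=9.
Step 17. [r2c4∈{4,5,8}] across col 4, 8 lands solely at r2c4, so r2c4=8.
Step 18. [r6c6∈{4,6,8}] col 6 places 6 nowhere but r6c6. So r6c6=6.
Step 19. [r3c6∈{3,4,5}] in row 3, 3 fits only at r3c6, so r3c6=3.
Step 20. [r7c9∈{1,2,7}] 2 has one home in row 7: r7c9. So r7c9=2.
Step 21. [r8c9∈{1,7}] 1 has one home in col 9: r8c9. So r8c9=1.
Step 22. [r8c5∈{4}] only 4 remains possible at r8c5, so r8c5=4.
Step 23. [r6c2∈{4,8}] in row 6, 4 fits only at r6c2. So r6c2=4.
Step 24. [r8c4∈{5}] only 5 remains possible at r8c4. So r8c4=5.
Step 25. [r3c3∈{4,5}] 5 has one home in row 3: r3c3 ⇒ r3c3=5.
Step 26. [r7c3∈{6}] only 6 remains possible at r7c3. So r7c3=6.
Step 27. [r4c3∈{9}] nothing but 9 survives at r4c3 ⇒ r4c3=9.
Step 28. [r5c2∈{8}] r5c2's peers cover all but 8. So r5c2=8.
Step 29. [r8c6∈{7}] r8c6 is down to just 7, so r8c6=7.
Step 30. [r7c5∈{1,8}] row 7 places 1 nowhere but r7c5, so r7c5=1.
Step 31. [r2c6∈{4,5}] r2c6 is the only open cell in row 2 admitting 5, so r2c6=5.
Step 32. [r4c1∈{6}] r4c1 has the single candidate 6 ⇒ r4c1=6.
Step 33. [r9c8∈{5}] nothing but 5 survives at r9c8. So r9c8=5.
Step 34. [r2c2∈{6}] r2c2 is down to just 6. So r2c2=6.
Step 35. [r4c8∈{8}] only 8 remains possible at r4c8, so r4c8=8.
Step 36. [r2c1∈{9}] nothing but 9 survives at r2c1 ⇒ r2c1=9.
Step 37. [r5c6∈{4}] nothing but 4 survives at r5c6, so r5c6=4.
Step 38. [r7c2∈{5}] r7c2 is down to just 5. So r7c2=5.
Step 39. [r2c3∈{4}] r2c3's peers cover all but 4. So r2c3=4.
Step 40. [r3c7∈{2}] r3c7 is down to just 2. So r3c7=2.
Step 41. [r6c9∈{7}] r6c9 is down to just 7, so r6c9=7.
Step 42. [r1c1∈{7}] r1c1 has the single candidate 7 ⇒ r1c1=7.
Step 43. [r5c1∈{3}] nothing but 3 survives at r5c1 ⇒ r5c1=3.
Step 44. [r3c4∈{4}] r3c4 has the single candidate 4 ⇒ r3c4=4.
Step 45. [r9c5∈{9}] r9c5's peers cover all but 9. So r9c5=9.
Step 46. [r8c8∈{3}] nothing but 3 survives at r8c8, so r8c8=3.
Step 47. [r4c7∈{4}] r4c7's peers cover all but 4 ⇒ r4c7=4.
Step 48. [r7c6∈{8}] r7c6 has the single candidate 8 ⇒ r7c6=8.
Step 49. [r7c8∈{7}] nothing but 7 survives at r7c8 ⇒ r7c8=7.
Step 50. [r6c5∈{8}] r6c5 has the single candidate 8. So r6c5=8.
Step 51. [r5c8∈{9}] only 9 remains possible at r5c8. So r5c8=9.
Step 52. [r1c4∈{1}] r1c4 is down to just 1. So r1c4=1.

Answer: 7 3 2 1 6 9 5 4 8 / 9 6 4 8 2 5 7 1 3 / 8 1 5 4 7 3 2 6 9 / 6 2 9 7 3 1 4 8 5 / 3 8 7 2 5 4 1 9 6 / 5 4 1 9 8 6 3 2 7 / 4 5 6 3 1 8 9 7 2 / 2 9 8 5 4 7 6 3 1 / 1 7 3 6 9 2 8 5 4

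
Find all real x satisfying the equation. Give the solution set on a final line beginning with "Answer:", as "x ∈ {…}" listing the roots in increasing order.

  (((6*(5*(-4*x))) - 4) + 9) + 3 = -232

Step 1. [(((6*(5*(-4*x))) - 4) + 9) + 3 = -232] peel the +3: subtract 3 from each side ⇒ sub: ((6*(5*(-4*x))) - 4) + 9 = -235.
Step 2. [((6*(5*(-4*x))) - 4) + 9 = -235] 9 comes off first (subtract 9) ⇒ sub: (6*(5*(-4*x))) - 4 = -244.
Step 3. [(6*(5*(-4*x))) - 4 = -244] -4 is outermost — add 4 both sides. So sub: 6*(5*(-4*x)) = -240.
Step 4. [6*(5*(-4*x)) = -240] 6 out front; divide by 6. So div: 5*(-4*x) = -40.
Step 5. [5*(-4*x) = -40] 5 out front; divide by 5, so div: -4*x = -8.
Step 6. [-4*x = -8] leading coefficient -4: divide by -4 ⇒ div: x = 2.

Answer: x ∈ {2}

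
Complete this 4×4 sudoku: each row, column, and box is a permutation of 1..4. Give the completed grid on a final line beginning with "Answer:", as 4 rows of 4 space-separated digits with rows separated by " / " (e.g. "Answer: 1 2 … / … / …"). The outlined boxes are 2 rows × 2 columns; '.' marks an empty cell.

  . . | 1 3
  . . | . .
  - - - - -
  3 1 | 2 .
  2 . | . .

Step 1. [r4c2∈{4}] only 4 remains possible at r4c2. So r4c2=4.
Step 2. [r2c3∈{4}] r2c3 has the single candidate 4. So r2c3=4.
Step 3. [r1c2∈{2}] r1c2 has the single candidate 2, so r1c2=2.
Step 4. [r2c4∈{2}] r2c4 is down to just 2 ⇒ r2c4=2.
Step 5. [r2c2∈{3}] r2c2 has the single candidate 3, so r2c2=3.
Step 6. [r4c4∈{1}] only 1 remains possible at r4c4. So r4c4=1.
Step 7. [r4c3∈{3}] r4c3's peers cover all but 3, so r4c3=3.
Step 8. [r1c1∈{4}] r1c1 is down to just 4. So r1c1=4.
Step 9. [r2c1∈{1}] r2c1 is down to just 1, so r2c1=1.
Step 10. [r3c4∈{4}] r3c4 is down to just 4 ⇒ r3c4=4.

Answer: 4 2 1 3 / 1 3 4 2 / 3 1 2 4 / 2 4 3 1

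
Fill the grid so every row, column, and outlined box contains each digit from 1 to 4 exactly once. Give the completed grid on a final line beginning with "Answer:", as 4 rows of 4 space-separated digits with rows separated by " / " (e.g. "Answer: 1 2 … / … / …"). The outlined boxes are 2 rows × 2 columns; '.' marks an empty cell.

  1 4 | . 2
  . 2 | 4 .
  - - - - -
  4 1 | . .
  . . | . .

Step 1. [r3c4∈{3}] nothing but 3 survives at r3c4, so r3c4=3.
Step 2. [r4c1∈{2,3}] 2 has one home in col 1: r4c1. So r4c1=2.
Step 3. [r4c4∈{1,4}] across row 4, 4 lands solely at r4c4, so r4c4=4.
Step 4. [r4c2∈{3}] r4c2 has the single candidate 3, so r4c2=3.
Step 5. [r3c3∈{2}] nothing but 2 survives at r3c3, so r3c3=2.
Step 6. [r2c1∈{3}] only 3 remains possible at r2c1, so r2c1=3.
Step 7. [r4c3∈{1}] only 1 remains possible at r4c3, so r4c3=1.
Step 8. [r1c3∈{3}] r1c3 is down to just 3 ⇒ r1c3=3.
Step 9. [r2c4∈{1}] only 1 remains possible at r2c4. So r2c4=1.

Answer: 1 4 3 2 / 3 2 4 1 / 4 1 2 3 / 2 3 1 4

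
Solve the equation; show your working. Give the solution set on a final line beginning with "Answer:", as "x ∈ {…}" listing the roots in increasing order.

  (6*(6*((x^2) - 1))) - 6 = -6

Step 1. [(6*(6*((x^2) - 1))) - 6 = -6] 6 divides every term; factor it out ⇒ factor: (6*((x^2) - 1)) - 1 = -1.
Step 2. [(6*((x^2) - 1)) - 1 = -1] -1 is outermost — add 1 both sides, so sub: 6*((x^2) - 1) = 0.
Step 3. [6*((x^2) - 1) = 0] leading coefficient 6: divide by 6 ⇒ div: (x^2) - 1 = 0.
Step 4. [(x^2) - 1 = 0] 1 comes off first (add 1). So sub: x^2 = 1.
Step 5. [x^2 = 1] √ both sides: 1 ≥ 0 gives two branches. So sqrt: x = 1 or -1.

Answer: x ∈ {-1, 1}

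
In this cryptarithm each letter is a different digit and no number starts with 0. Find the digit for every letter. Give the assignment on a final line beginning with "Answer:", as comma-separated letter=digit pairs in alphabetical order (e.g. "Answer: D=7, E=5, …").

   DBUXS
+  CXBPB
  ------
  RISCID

Step 1. [col 1: S + B ≡ D (mod 10)] no forcing yet in column 1 (carry-in 0); S=9 is free and consistent — try it, so S=9.
Step 2. [R] the sum has 6 digits but both addends have 5; that extra leading digit R is the final carry, namely 1 ⇒ R=1.
Step 3. [col 1: S + B ≡ D (mod 10)] several values work for D in column 1 (S + B ≡ D (mod 10), carry-in 0); try D=5, so D=5.
Step 4. [col 1: S + B ≡ D (mod 10)] from column 1 (S=9, D=5, carry-in 0, digits 1,5,9 already taken and all letters distinct): B must equal 6, so B=6.
Step 5. [col 2: X + P ≡ I (mod 10)] no forcing yet in column 2 (carry-in 1); P=8 is free and consistent — try it, so P=8.
Step 6. [col 2: X + P ≡ I (mod 10)] several values work for X in column 2 (X + P ≡ I (mod 10), carry-in 1); try X=3 ⇒ X=3.
Step 7. [col 2: X + P ≡ I (mod 10)] column 2: given X=3, P=8, carry-in 1, and digits 1,3,5,6,8,9 already taken and all letters distinct, X+P≡I (mod 10) forces I=2. So I=2.
Step 8. [col 3: U + B ≡ C (mod 10)] no forcing yet in column 3 (carry-in 1); U=0 is free and consistent — try it. So U=0.
Step 9. [col 3: U + B ≡ C (mod 10)] column 3: given U=0, B=6, carry-in 1, and digits 0,1,2,3,5,6,8,9 already taken and all letters distinct, U+B≡C (mod 10) forces C=7. So C=7.

Answer: B=6, C=7, D=5, I=2, P=8, R=1, S=9, U=0, X=3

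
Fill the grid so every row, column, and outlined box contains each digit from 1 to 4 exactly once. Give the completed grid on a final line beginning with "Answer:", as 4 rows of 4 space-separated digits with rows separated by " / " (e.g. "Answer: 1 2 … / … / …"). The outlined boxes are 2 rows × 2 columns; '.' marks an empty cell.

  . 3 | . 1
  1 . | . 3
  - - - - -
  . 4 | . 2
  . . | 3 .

Step 1. [r2c2∈{2}] r2c2 is down to just 2 ⇒ r2c2=2.
Step 2. [r1c3∈{2,4}] across row 1, 2 lands solely at r1c3, so r1c3=2.
Step 3. [r4c4∈{4}] r4c4's peers cover all but 4 ⇒ r4c4=4.
Step 4. [r1c1∈{4}] r1c1 is down to just 4, so r1c1=4.
Step 5. [r4c2∈{1}] only 1 remains possible at r4c2 ⇒ r4c2=1.
Step 6. [r3c3∈{1}] only 1 remains possible at r3c3, so r3c3=1.
Step 7. [r2c3∈{4}] r2c3's peers cover all but 4. So r2c3=4.
Step 8. [r3c1∈{3}] r3c1's peers cover all but 3 ⇒ r3c1=3.
Step 9. [r4c1∈{2}] only 2 remains possible at r4c1 ⇒ r4c1=2.

Answer: 4 3 2 1 / 1 2 4 3 / 3 4 1 2 / 2 1 3 4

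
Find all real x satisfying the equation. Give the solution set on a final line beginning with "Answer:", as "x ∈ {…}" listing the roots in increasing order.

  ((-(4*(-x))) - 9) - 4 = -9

Step 1. [((-(4*(-x))) - 9) - 4 = -9] -4 is outermost — add 4 both sides, so sub: (-(4*(-x))) - 9 = -5.
Step 2. [(-(4*(-x))) - 9 = -5] -9 is outermost — add 9 both sides ⇒ sub: -(4*(-x)) = 4.
Step 3. [-(4*(-x)) = 4] leading − — multiply by −1, so neg: 4*(-x) = -4.
Step 4. [4*(-x) = -4] 4 out front; divide by 4 ⇒ div: -x = -1.
Step 5. [-x = -1] flip signs both sides. So neg: x = 1.

Answer: x ∈ {1}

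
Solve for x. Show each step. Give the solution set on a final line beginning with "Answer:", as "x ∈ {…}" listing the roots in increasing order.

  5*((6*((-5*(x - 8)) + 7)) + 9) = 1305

Step 1. [5*((6*((-5*(x - 8)) + 7)) + 9) = 1305] 5 out front; divide by 5 ⇒ div: (6*((-5*(x - 8)) + 7)) + 9 = 261.
Step 2. [(6*((-5*(x - 8)) + 7)) + 9 = 261] 9 comes off first (subtract 9) ⇒ sub: 6*((-5*(x - 8)) + 7) = 252.
Step 3. [6*((-5*(x - 8)) + 7) = 252] 6 out front; divide by 6 ⇒ div: (-5*(x - 8)) + 7 = 42.
Step 4. [(-5*(x - 8)) + 7 = 42] +7 is outermost — subtract 7 both sides, so sub: -5*(x - 8) = 35.
Step 5. [-5*(x - 8) = 35] -5·(inner) — divide through by -5, so div: x - 8 = -7.
Step 6. [x - 8 = -7] peel the -8: add 8 from each side. So sub: x = 1.

Answer: x ∈ {1}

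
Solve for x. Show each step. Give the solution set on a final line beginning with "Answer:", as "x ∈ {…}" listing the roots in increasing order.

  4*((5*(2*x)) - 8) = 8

Step 1. [4*((5*(2*x)) - 8) = 8] LHS = 4·(…); ÷4 both sides. So div: (5*(2*x)) - 8 = 2.
Step 2. [(5*(2*x)) - 8 = 2] peel the -8: add 8 from each side ⇒ sub: 5*(2*x) = 10.
Step 3. [5*(2*x) = 10] 5 out front; divide by 5 ⇒ div: 2*x = 2.
Step 4. [2*x = 2] 2·(inner) — divide through by 2, so div: x = 1.

Answer: x ∈ {1}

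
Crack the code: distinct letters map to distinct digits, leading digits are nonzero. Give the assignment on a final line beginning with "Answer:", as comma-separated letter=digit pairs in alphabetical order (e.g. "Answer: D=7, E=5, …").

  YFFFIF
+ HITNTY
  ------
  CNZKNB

Step 1. [col 1: F + Y ≡ B (mod 10)] F=4 is one option consistent with column 1 (F + Y ≡ B (mod 10), carry-in 0) — take it ⇒ F=4.
Step 2. [col 1: F + Y ≡ B (mod 10)] B=0 is one option consistent with column 1 (F + Y ≡ B (mod 10), carry-in 0) — take it ⇒ B=0.
Step 3. [col 1: F + Y ≡ B (mod 10)] column 1 reads F+Y+carry(0)=B with F=4, B=0; with digits 0,4 already taken and all letters distinct, the only value for Y is 6. So Y=6.
Step 4. [col 2: I + T ≡ N (mod 10)] T=3 is one option consistent with column 2 (I + T ≡ N (mod 10), carry-in 1) — take it ⇒ T=3.
Step 5. [col 2: I + T ≡ N (mod 10)] column 2 (I + T ≡ N (mod 10), carry-in 1) doesn't pin I yet; pick I=1 and continue. So I=1.
Step 6. [col 2: I + T ≡ N (mod 10)] column 2: given I=1, T=3, carry-in 1, and digits 0,1,3,4,6 already taken and all letters distinct, I+T≡N (mod 10) forces N=5. So N=5.
Step 7. [col 3: F + N ≡ K (mod 10)] column 3 reads F+N+carry(0)=K with F=4, N=5; with digits 0,1,3,4,5,6 already taken and all letters distinct, the only value for K is 9. So K=9.
Step 8. [col 4: F + T ≡ Z (mod 10)] column 4: given F=4, T=3, carry-in 0, and digits 0,1,3,4,5,6,9 already taken and all letters distinct, F+T≡Z (mod 10) forces Z=7 ⇒ Z=7.
Step 9. [col 6: Y + H ≡ C (mod 10)] column 6: given Y=6, carry-in 0, and digits 0,1,3,4,5,6,7,9 already taken and all letters distinct, Y+H≡C (mod 10) forces H=2 ⇒ H=2.
Step 10. [col 6: Y + H ≡ C (mod 10)] in column 6 we have Y+H≡C with carry-in 0; given Y=6, H=2 and digits 0,1,2,3,4,5,6,7,9 already taken and all letters distinct, that pins C to 8 ⇒ C=8.

Answer: B=0, C=8, F=4, H=2, I=1, K=9, N=5, T=3, Y=6, Z=7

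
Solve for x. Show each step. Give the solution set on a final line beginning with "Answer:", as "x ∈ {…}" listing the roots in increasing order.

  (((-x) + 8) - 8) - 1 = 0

Step 1. [(((-x) + 8) - 8) - 1 = 0] the outer -1 inverts by adding 1. So sub: ((-x) + 8) - 8 = 1.
Step 2. [((-x) + 8) - 8 = 1] -8 is outermost — add 8 both sides ⇒ sub: (-x) + 8 = 9.
Step 3. [(-x) + 8 = 9] subtract 8: x sits inside (… + 8), so sub: -x = 1.
Step 4. [-x = 1] flip signs both sides, so neg: x = -1.

Answer: x ∈ {-1}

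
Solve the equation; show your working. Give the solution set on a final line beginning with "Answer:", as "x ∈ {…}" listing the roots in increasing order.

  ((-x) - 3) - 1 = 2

Step 1. [((-x) - 3) - 1 = 2] -1 is outermost — add 1 both sides, so sub: (-x) - 3 = 3.
Step 2. [(-x) - 3 = 3] the outer -3 inverts by adding 3. So sub: -x = 6.
Step 3. [-x = 6] LHS negated; negate both sides. So neg: x = -6.

Answer: x ∈ {-6}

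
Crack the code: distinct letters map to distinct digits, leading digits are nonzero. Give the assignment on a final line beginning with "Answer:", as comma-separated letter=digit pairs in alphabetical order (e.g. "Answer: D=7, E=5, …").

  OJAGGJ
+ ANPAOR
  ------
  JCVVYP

Step 1. [col 1: J + R ≡ P (mod 10)] several values work for R in column 1 (J + R ≡ P (mod 10), carry-in 0); try R=8. So R=8.
Step 2. [col 1: J + R ≡ P (mod 10)] no forcing yet in column 1 (carry-in 0); J=7 is free and consistent — try it. So J=7.
Step 3. [col 1: J + R ≡ P (mod 10)] column 1: given J=7, R=8, carry-in 0, and digits 7,8 already taken and all letters distinct, J+R≡P (mod 10) forces P=5. So P=5.
Step 4. [col 2: G + O ≡ Y (mod 10)] column 2 (G + O ≡ Y (mod 10), carry-in 1) doesn't pin G yet; pick G=6 and continue, so G=6.
Step 5. [col 2: G + O ≡ Y (mod 10)] several values work for O in column 2 (G + O ≡ Y (mod 10), carry-in 1); try O=2, so O=2.
Step 6. [col 2: G + O ≡ Y (mod 10)] in column 2 we have G+O≡Y with carry-in 1; given G=6, O=2 and digits 2,5,6,7,8 already taken and all letters distinct, that pins Y to 9. So Y=9.
Step 7. [col 3: G + A ≡ V (mod 10)] from column 3 (G=6, carry-in 0, digits 2,5,6,7,8,9 already taken and all letters distinct): A must equal 4. So A=4.
Step 8. [col 3: G + A ≡ V (mod 10)] from column 3 (G=6, A=4, carry-in 0, digits 2,4,5,6,7,8,9 already taken and all letters distinct): V must equal 0 ⇒ V=0.
Step 9. [col 5: J + N ≡ C (mod 10)] from column 5 (J=7, carry-in 1, digits 0,2,4,5,6,7,8,9 already taken and all letters distinct): C must equal 1, so C=1.
Step 10. [col 5: J + N ≡ C (mod 10)] column 5: given J=7, C=1, carry-in 1, and digits 0,1,2,4,5,6,7,8,9 already taken and all letters distinct, J+N≡C (mod 10) forces N=3, so N=3.

Answer: A=4, C=1, G=6, J=7, N=3, O=2, P=5, R=8, V=0, Y=9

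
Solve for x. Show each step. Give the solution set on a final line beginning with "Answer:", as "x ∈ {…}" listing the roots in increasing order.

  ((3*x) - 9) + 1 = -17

Step 1. [((3*x) - 9) + 1 = -17] peel the +1: subtract 1 from each side, so sub: (3*x) - 9 = -18.
Step 2. [(3*x) - 9 = -18] the outer -9 inverts by adding 9. So sub: 3*x = -9.
Step 3. [3*x = -9] divide by the outer 3, so div: x = -3.

Answer: x ∈ {-3}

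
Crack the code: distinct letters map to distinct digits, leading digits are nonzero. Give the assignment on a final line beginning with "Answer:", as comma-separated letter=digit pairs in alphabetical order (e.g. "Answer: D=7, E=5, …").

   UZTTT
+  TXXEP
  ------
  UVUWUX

Step 1. [U] the sum has 6 digits but both addends have 5; that extra leading digit U is the final carry, namely 1. So U=1.
Step 2. [col 1: T + P ≡ X (mod 10)] P=9 is one option consistent with column 1 (T + P ≡ X (mod 10), carry-in 0) — take it. So P=9.
Step 3. [col 1: T + P ≡ X (mod 10)] no forcing yet in column 1 (carry-in 0); X=7 is free and consistent — try it ⇒ X=7.
Step 4. [col 1: T + P ≡ X (mod 10)] from column 1 (P=9, X=7, carry-in 0, digits 1,7,9 already taken and all letters distinct): T must equal 8 ⇒ T=8.
Step 5. [col 2: T + E ≡ U (mod 10)] column 2: given T=8, U=1, carry-in 1, and digits 1,7,8,9 already taken and all letters distinct, T+E≡U (mod 10) forces E=2, so E=2.
Step 6. [col 3: T + X ≡ W (mod 10)] from column 3 (T=8, X=7, carry-in 1, digits 1,2,7,8,9 already taken and all letters distinct): W must equal 6, so W=6.
Step 7. [col 4: Z + X ≡ U (mod 10)] from column 4 (X=7, U=1, carry-in 1, digits 1,2,6,7,8,9 already taken and all letters distinct): Z must equal 3 ⇒ Z=3.
Step 8. [col 5: U + T ≡ V (mod 10)] column 5 reads U+T+carry(1)=V with U=1, T=8; with digits 1,2,3,6,7,8,9 already taken and all letters distinct, the only value for V is 0 ⇒ V=0.

Answer: E=2, P=9, T=8, U=1, V=0, W=6, X=7, Z=3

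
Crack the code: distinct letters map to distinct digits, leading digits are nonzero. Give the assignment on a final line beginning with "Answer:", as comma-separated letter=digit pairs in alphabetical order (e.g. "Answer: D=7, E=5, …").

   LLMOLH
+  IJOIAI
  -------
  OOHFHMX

Step 1. [col 1: H + I ≡ X (mod 10)] no forcing yet in column 1 (carry-in 0); X=7 is free and consistent — try it. So X=7.
Step 2. [col 1: H + I ≡ X (mod 10)] H=9 is one option consistent with column 1 (H + I ≡ X (mod 10), carry-in 0) — take it, so H=9.
Step 3. [O] the sum has 7 digits but both addends have 6; that extra leading digit O is the final carry, namely 1, so O=1.
Step 4. [col 1: H + I ≡ X (mod 10)] column 1 reads H+I+carry(0)=X with H=9, X=7; with digits 1,7,9 already taken and all letters distinct, the only value for I is 8, so I=8.
Step 5. [col 2: L + A ≡ M (mod 10)] L=3 is one option consistent with column 2 (L + A ≡ M (mod 10), carry-in 1) — take it, so L=3.
Step 6. [col 2: L + A ≡ M (mod 10)] A=0 is one option consistent with column 2 (L + A ≡ M (mod 10), carry-in 1) — take it ⇒ A=0.
Step 7. [col 2: L + A ≡ M (mod 10)] column 2 reads L+A+carry(1)=M with L=3, A=0; with digits 0,1,3,7,8,9 already taken and all letters distinct, the only value for M is 4. So M=4.
Step 8. [col 4: M + O ≡ F (mod 10)] column 4: given M=4, O=1, carry-in 0, and digits 0,1,3,4,7,8,9 already taken and all letters distinct, M+O≡F (mod 10) forces F=5 ⇒ F=5.
Step 9. [col 5: L + J ≡ H (mod 10)] column 5: given L=3, H=9, carry-in 0, and digits 0,1,3,4,5,7,8,9 already taken and all letters distinct, L+J≡H (mod 10) forces J=6 ⇒ J=6.

Answer: A=0, F=5, H=9, I=8, J=6, L=3, M=4, O=1, X=7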